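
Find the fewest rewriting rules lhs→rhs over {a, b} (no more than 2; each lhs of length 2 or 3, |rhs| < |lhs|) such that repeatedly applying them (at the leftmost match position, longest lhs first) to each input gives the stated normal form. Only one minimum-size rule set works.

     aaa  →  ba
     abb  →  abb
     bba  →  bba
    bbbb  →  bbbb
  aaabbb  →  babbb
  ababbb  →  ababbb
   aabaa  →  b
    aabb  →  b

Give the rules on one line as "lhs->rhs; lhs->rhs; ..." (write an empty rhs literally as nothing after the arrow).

  | aaa => ba
  | abb
  | bba
  | bbbb

aa->b; aab->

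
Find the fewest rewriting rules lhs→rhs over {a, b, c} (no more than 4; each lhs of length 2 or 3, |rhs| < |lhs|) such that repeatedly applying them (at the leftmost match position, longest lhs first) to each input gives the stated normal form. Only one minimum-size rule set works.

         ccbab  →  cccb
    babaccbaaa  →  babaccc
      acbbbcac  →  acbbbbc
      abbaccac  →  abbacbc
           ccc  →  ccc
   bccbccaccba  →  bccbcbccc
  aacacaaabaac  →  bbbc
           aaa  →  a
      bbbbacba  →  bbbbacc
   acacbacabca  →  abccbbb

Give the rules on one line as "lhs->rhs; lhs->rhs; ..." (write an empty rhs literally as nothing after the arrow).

aa->; ca->b; cba->cc

  | ccbab => cccb
  | babaccbaaa => babacccaa => babaccba => babaccc
  | acbbbcac => acbbbbc
  | abbaccac => abbacbc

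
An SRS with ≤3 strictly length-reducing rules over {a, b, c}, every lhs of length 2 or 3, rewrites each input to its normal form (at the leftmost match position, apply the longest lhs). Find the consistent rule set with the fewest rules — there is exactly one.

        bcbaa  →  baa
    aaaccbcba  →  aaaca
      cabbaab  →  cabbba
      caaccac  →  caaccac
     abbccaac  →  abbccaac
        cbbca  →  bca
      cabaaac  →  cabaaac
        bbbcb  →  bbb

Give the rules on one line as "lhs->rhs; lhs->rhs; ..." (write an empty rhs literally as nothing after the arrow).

  | bcbaa => baa
  | aaaccbcba => aaaccba => aaaca
  | cabbaab => cabbba
  | caaccac

aab->ba; cb->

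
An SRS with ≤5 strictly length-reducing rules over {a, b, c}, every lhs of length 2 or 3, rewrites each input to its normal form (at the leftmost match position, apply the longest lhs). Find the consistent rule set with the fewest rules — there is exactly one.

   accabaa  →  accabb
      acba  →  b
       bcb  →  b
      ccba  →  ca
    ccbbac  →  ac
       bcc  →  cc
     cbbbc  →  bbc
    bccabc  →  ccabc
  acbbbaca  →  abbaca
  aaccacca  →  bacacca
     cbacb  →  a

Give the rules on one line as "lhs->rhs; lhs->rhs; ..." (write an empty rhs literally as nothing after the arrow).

  | accabaa => accabb
  | acba => aa => b
  | bcb => b
  | ccba => ca

aa->b; aac->ba; bcc->cc; cb->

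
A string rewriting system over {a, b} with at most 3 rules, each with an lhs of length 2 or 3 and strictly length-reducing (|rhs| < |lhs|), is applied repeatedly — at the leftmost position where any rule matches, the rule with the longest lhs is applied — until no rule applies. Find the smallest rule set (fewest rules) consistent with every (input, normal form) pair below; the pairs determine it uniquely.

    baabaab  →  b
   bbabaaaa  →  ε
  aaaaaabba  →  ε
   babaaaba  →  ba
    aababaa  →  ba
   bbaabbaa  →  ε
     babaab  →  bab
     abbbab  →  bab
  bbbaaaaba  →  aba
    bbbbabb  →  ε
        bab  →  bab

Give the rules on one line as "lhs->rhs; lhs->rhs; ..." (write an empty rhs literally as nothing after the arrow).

  | baabaab => baab => b
  | bbabaaaa => aabaaaa => baaaa => aa => ε
  | aaaaaabba => aaaabba => aabba => bba => aa => ε
  | babaaaba => baaba => ba

aa->; baa->; bb->a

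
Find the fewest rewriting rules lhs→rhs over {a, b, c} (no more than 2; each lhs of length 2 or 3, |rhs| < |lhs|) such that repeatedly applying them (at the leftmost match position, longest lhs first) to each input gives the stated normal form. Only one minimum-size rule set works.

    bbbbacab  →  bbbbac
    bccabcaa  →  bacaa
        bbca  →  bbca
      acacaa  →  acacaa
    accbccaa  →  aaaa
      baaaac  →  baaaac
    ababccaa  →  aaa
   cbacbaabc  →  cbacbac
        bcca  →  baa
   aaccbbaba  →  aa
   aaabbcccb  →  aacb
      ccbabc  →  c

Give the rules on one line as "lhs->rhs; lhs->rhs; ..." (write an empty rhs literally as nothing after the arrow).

ab->; cc->a

  | bbbbacab => bbbbac
  | bccabcaa => baabcaa => bacaa
  | bbca
  | acacaa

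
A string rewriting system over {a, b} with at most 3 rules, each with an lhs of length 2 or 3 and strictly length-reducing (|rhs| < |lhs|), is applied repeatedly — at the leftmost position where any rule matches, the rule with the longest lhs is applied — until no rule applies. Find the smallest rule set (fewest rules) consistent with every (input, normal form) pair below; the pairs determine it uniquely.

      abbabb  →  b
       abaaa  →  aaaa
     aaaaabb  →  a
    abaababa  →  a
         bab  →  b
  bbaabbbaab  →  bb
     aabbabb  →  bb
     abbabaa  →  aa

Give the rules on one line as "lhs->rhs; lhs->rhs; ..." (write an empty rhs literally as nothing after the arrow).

aab->; ab->a; ba->

  | abbabb => ababb => aabb => b
  | abaaa => aaaa
  | aaaaabb => aaab => a
  | abaababa => aaababa => aaba => a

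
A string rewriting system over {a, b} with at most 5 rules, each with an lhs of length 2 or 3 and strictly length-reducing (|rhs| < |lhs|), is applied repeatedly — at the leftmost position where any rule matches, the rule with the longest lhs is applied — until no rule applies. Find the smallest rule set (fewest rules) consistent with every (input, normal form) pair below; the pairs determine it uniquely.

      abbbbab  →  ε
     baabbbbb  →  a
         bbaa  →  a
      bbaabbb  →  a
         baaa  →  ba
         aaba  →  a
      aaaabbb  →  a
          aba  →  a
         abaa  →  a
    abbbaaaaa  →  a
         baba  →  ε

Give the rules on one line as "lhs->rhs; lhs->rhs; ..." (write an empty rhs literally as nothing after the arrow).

aa->a; ab->; aba->bb; bb->a

  | abbbbab => bbbab => abab => bbb => ab => ε
  | baabbbbb => babbbbb => bbbbb => abbb => bb => a
  | bbaa => aaa => aa => a
  | bbaabbb => aaabbb => aabbb => abbb => bb => a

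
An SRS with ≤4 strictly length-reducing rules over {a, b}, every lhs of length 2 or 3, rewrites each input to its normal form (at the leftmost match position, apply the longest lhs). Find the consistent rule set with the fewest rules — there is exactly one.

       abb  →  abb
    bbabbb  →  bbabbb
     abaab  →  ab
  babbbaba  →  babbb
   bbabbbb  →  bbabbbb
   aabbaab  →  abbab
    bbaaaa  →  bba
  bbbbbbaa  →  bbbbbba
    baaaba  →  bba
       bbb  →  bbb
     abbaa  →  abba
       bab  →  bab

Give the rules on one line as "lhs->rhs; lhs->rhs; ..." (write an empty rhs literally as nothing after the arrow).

  | abb
  | bbabbb
  | abaab => ab
  | babbbaba => babbb

aa->a; aaa->; aba->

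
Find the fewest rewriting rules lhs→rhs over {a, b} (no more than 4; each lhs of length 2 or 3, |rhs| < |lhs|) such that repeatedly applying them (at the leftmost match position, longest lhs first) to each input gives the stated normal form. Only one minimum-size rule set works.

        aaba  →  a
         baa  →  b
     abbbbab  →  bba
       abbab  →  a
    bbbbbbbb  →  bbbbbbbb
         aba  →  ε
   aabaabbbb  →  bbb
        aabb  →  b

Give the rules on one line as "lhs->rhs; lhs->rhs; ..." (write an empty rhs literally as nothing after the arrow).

aa->; aab->; ab->a; abb->

  | aaba => a
  | baa => b
  | abbbbab => bbab => bba
  | abbab => ab => a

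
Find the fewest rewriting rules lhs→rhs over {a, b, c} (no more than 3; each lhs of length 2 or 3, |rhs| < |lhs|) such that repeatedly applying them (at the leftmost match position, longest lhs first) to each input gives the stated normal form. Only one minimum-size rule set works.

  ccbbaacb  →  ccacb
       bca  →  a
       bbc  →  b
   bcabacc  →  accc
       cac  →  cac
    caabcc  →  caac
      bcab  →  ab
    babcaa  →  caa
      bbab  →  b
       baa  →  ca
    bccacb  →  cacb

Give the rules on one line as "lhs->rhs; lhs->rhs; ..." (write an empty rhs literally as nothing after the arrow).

ba->c; bc->

  | ccbbaacb => ccbcacb => ccacb
  | bca => a
  | bbc => b
  | bcabacc => abacc => accc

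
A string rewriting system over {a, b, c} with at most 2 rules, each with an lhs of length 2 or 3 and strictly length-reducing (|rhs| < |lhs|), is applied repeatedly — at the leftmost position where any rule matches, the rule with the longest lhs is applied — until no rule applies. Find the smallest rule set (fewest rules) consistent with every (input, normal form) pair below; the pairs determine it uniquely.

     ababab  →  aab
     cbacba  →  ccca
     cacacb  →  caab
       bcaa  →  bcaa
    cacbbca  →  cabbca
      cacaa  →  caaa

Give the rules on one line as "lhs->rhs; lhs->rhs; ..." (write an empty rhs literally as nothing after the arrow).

  | ababab => accab => acab => aab
  | cbacba => cbaba => ccca
  | cacacb => caacb => caab
  | bcaa

ac->a; bab->cc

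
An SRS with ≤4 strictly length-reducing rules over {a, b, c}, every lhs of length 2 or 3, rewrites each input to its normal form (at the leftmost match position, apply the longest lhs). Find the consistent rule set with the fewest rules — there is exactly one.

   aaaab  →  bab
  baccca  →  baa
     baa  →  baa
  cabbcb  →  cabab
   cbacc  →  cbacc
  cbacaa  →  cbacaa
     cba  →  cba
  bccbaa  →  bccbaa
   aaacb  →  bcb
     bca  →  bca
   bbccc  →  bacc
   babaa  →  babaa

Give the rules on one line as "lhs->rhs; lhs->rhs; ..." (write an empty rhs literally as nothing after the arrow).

aaa->b; bbc->ba; ccc->

  | aaaab => bab
  | baccca => baa
  | baa
  | cabbcb => cabab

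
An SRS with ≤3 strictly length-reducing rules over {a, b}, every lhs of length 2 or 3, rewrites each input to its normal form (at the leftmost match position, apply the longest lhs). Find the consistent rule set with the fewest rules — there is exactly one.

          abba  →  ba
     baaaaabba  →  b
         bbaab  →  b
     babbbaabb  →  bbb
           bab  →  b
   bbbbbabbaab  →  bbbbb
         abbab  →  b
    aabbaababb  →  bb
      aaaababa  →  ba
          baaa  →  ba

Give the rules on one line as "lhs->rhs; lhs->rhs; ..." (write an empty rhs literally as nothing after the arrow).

  | abba => ba
  | baaaaabba => baaabba => babba => bba => b
  | bbaab => bab => b
  | babbbaabb => bbbaabb => bbabb => bbb

aa->; ab->; bba->b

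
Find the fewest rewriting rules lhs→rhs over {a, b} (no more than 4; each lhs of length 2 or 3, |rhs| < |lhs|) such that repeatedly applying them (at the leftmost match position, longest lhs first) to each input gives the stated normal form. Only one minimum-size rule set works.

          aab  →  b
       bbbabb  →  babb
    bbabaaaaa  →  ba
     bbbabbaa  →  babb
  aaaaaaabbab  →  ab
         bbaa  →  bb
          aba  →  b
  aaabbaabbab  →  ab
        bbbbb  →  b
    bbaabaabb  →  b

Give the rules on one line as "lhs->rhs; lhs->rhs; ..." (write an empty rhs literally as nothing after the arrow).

  | aab => b
  | bbbabb => babb
  | bbabaaaaa => bbbaaaaa => baaaaa => baaa => ba
  | bbbabbaa => babbaa => babba => babb

aa->; aba->b; bba->bb; bbb->b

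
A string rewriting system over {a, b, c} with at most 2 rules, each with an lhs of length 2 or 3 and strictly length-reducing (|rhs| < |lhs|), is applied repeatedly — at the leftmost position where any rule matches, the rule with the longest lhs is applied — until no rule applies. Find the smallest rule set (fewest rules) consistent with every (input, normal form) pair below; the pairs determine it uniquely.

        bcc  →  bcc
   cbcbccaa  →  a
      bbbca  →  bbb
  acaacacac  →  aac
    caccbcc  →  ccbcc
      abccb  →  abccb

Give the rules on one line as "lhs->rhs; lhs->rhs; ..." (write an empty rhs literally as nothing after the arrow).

  | bcc
  | cbcbccaa => caaccaa => accaa => aca => a
  | bbbca => bbb
  | acaacacac => aacacac => aacac => aac

bcb->aa; ca->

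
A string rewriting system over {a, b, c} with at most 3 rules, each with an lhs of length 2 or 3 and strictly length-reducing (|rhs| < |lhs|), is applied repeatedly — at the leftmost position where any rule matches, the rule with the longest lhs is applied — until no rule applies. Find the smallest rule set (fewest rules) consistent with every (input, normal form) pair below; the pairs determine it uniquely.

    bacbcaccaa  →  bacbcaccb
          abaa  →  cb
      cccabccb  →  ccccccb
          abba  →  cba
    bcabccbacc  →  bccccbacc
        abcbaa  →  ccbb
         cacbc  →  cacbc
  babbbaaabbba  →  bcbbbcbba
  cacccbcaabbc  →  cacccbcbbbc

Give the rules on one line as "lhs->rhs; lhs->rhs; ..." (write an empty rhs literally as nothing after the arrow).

  | bacbcaccaa => bacbcaccb
  | abaa => caa => cb
  | cccabccb => ccccccb
  | abba => cba

aa->b; ab->c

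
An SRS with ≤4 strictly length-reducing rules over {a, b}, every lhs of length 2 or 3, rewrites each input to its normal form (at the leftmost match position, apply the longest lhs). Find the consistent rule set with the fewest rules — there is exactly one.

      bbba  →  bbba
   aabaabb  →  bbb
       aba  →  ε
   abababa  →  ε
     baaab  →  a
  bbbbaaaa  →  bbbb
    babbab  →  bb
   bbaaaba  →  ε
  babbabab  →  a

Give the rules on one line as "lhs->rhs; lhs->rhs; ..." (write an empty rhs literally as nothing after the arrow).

  | bbba
  | aabaabb => baabb => bbb
  | aba => aa => ε
  | abababa => aababa => baba => aba => aa => ε

aa->; ab->a; abb->ba; bab->ab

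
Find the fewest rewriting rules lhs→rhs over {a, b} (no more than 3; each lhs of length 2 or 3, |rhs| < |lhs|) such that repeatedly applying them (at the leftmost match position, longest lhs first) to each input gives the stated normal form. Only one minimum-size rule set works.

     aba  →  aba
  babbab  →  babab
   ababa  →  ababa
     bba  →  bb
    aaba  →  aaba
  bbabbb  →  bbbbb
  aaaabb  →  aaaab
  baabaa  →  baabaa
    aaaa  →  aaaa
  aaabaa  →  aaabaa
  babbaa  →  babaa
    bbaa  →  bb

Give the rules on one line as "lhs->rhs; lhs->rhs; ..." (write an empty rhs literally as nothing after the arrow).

abb->ab; bba->bb

  | aba
  | babbab => babab
  | ababa
  | bba => bb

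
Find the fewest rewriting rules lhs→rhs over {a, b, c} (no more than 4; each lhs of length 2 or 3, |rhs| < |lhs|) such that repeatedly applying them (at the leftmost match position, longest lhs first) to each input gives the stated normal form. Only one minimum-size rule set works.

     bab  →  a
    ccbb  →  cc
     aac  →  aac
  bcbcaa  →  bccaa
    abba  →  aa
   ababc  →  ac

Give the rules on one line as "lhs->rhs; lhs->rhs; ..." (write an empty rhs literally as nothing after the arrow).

ab->b; bb->a; cb->c

  | bab => bb => a
  | ccbb => ccb => cc
  | aac
  | bcbcaa => bccaa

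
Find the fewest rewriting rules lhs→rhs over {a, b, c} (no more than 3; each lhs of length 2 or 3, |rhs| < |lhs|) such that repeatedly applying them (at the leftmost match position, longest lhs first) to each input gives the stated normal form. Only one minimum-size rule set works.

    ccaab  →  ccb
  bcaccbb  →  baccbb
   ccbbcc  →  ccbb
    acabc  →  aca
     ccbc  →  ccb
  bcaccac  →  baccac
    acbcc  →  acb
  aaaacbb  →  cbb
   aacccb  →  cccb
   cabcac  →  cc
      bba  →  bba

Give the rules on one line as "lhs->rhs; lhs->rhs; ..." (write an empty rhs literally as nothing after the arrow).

aa->; abc->a; bc->b

  | ccaab => ccb
  | bcaccbb => baccbb
  | ccbbcc => ccbbc => ccbb
  | acabc => aca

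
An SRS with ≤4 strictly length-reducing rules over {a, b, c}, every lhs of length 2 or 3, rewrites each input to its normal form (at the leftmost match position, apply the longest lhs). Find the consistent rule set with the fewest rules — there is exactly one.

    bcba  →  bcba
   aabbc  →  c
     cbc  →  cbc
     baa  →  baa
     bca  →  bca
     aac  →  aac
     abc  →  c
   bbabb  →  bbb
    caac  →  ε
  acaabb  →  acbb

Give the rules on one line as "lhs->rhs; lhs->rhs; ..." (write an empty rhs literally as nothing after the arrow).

  | bcba
  | aabbc => abc => c
  | cbc
  | baa

ab->; caa->c; cc->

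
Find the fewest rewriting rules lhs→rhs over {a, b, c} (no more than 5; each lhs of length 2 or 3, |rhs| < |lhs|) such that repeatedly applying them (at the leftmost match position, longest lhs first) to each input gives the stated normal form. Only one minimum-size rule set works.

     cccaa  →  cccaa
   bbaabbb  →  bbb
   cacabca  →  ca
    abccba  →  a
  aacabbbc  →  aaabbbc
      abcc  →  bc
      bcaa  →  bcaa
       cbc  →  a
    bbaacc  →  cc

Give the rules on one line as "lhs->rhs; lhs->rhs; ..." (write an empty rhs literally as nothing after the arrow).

abc->b; ac->a; ba->; cb->a

  | cccaa
  | bbaabbb => babbb => bbb
  | cacabca => caabca => caba => ca
  | abccba => bcba => baa => a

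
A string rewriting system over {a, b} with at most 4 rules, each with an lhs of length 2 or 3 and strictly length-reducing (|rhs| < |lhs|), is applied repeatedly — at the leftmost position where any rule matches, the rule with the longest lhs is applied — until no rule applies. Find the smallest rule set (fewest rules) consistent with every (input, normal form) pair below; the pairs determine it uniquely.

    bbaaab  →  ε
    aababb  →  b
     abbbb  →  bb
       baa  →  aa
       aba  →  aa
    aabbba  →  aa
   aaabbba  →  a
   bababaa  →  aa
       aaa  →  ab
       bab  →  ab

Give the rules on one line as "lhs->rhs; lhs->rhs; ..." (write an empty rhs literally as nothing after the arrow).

  | bbaaab => baaab => aaab => abb => ε
  | aababb => aaabb => abbb => b
  | abbbb => bb
  | baa => aa

aaa->ab; abb->; ba->a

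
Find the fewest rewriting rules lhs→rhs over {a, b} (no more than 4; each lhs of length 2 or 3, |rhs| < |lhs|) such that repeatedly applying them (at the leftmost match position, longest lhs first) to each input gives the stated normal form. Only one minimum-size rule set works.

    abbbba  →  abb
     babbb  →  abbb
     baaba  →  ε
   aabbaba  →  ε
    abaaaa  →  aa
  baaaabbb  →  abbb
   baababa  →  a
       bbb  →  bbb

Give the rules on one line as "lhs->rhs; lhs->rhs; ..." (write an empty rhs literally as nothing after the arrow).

  | abbbba => abb
  | babbb => abbb
  | baaba => aaba => aaa => ε
  | aabbaba => aaba => aaa => ε

aaa->; ba->a; bba->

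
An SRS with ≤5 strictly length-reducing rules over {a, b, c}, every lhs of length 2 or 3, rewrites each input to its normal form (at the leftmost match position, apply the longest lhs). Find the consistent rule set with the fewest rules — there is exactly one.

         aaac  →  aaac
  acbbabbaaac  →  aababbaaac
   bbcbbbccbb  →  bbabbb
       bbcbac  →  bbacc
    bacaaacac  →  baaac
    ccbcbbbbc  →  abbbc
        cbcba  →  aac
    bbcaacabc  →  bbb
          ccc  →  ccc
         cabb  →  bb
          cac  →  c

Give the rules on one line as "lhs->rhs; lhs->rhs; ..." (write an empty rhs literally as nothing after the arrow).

abc->b; ca->; cb->a; cba->ac

  | aaac
  | acbbabbaaac => aababbaaac
  | bbcbbbccbb => bbabbccbb => bbabbcab => bbabbb
  | bbcbac => bbacc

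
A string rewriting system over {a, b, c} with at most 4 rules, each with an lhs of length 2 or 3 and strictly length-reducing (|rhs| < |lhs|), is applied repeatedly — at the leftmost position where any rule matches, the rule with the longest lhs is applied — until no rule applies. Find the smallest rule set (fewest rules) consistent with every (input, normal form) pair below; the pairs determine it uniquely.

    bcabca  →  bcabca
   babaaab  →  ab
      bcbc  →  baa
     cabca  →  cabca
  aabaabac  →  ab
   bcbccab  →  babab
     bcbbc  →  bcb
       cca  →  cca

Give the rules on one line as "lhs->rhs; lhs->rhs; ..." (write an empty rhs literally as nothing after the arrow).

  | bcabca
  | babaaab => babbbb => baabb => baaa => bbb => ab
  | bcbc => baa
  | cabca

aaa->bb; ac->b; bb->a; cbc->aa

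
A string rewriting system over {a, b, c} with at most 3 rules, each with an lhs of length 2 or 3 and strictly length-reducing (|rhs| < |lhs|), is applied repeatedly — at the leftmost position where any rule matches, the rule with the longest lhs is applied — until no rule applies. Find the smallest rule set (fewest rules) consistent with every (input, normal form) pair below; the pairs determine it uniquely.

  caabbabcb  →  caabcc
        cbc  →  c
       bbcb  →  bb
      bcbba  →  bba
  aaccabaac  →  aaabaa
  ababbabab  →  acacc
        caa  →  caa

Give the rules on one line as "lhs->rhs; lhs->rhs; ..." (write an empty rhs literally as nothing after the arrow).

  | caabbabcb => caabcccb => caabcc
  | cbc => c
  | bbcb => bb
  | bcbba => bba

aac->aa; bab->cc; cb->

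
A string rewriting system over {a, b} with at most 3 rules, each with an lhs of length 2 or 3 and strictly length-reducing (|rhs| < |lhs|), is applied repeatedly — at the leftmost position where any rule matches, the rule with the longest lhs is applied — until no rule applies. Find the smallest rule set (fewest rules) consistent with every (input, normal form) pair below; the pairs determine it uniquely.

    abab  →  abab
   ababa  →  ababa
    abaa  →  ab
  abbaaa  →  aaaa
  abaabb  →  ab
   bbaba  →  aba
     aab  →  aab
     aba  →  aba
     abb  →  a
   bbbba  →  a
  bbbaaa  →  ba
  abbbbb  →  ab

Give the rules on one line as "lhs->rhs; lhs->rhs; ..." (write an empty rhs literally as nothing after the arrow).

  | abab
  | ababa
  | abaa => ab
  | abbaaa => aaaa

baa->b; bb->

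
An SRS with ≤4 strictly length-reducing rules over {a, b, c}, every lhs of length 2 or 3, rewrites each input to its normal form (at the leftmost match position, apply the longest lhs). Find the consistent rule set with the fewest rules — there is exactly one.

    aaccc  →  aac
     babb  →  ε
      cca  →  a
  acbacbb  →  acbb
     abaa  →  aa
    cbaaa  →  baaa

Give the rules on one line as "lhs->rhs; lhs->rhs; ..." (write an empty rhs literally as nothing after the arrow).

  | aaccc => aac
  | babb => ab => ε
  | cca => a
  | acbacbb => abacbb => acbb

ab->; bab->a; cba->ba; cc->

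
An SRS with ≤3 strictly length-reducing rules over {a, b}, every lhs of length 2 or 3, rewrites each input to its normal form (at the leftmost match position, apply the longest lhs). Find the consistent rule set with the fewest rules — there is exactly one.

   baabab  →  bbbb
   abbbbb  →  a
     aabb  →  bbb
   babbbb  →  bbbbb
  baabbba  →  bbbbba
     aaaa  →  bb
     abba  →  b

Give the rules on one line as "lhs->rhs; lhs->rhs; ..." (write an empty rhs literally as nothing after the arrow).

aa->b; ab->a; bab->bb

  | baabab => bbbab => bbbb
  | abbbbb => abbbb => abbb => abb => ab => a
  | aabb => bbb
  | babbbb => bbbbb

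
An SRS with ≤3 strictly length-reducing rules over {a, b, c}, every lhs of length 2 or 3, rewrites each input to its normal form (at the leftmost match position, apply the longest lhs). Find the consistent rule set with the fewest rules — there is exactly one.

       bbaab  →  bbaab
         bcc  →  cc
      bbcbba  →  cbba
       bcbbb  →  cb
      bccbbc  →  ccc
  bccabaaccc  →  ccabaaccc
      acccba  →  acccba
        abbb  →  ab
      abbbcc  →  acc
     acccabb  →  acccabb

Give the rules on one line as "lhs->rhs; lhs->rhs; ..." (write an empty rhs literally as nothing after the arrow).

bbb->b; bc->c

  | bbaab
  | bcc => cc
  | bbcbba => bcbba => cbba
  | bcbbb => cbbb => cb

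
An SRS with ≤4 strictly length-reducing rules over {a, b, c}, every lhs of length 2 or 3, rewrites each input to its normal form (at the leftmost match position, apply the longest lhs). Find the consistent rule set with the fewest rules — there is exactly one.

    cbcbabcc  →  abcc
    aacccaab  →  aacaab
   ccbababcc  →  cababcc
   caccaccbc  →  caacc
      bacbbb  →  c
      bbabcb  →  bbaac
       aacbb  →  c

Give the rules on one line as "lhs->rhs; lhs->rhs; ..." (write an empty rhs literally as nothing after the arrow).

acb->c; bcb->ac; cb->; cca->a

  | cbcbabcc => cbabcc => abcc
  | aacccaab => aacaab
  | ccbababcc => cababcc
  | caccaccbc => caaccbc => caacc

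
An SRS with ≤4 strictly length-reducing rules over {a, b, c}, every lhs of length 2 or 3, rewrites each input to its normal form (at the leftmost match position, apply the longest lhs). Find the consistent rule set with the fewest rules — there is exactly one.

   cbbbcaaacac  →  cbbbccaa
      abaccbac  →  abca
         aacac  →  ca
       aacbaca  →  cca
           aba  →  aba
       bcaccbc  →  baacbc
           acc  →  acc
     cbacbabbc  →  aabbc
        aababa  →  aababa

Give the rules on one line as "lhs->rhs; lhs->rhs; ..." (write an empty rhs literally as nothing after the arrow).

aaa->c; cac->aa; cba->a; ccb->ac

  | cbbbcaaacac => cbbbcccac => cbbbccaa
  | abaccbac => abaacac => abaaaa => abca
  | aacac => aaaa => ca
  | aacbaca => aaaca => cca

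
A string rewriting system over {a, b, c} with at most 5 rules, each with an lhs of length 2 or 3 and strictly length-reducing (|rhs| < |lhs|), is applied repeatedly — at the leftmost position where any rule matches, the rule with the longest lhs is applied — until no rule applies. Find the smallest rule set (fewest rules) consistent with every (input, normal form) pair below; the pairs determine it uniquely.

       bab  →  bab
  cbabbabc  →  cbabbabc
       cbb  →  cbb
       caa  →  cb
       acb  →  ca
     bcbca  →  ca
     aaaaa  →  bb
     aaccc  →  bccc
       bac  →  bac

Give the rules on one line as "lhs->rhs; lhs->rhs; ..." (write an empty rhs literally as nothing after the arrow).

  | bab
  | cbabbabc
  | cbb
  | caa => cb

aa->b; aaa->b; acb->ca; bcb->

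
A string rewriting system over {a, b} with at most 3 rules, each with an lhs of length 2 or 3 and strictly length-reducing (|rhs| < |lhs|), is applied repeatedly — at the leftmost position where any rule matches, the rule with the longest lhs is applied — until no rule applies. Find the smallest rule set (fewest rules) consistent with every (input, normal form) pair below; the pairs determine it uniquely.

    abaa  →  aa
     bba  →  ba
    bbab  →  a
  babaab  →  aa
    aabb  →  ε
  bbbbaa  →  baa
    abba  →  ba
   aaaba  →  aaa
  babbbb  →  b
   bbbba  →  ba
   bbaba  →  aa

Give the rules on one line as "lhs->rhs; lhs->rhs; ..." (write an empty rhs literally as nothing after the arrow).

ab->; bab->a; bb->b

  | abaa => aa
  | bba => ba
  | bbab => bab => a
  | babaab => aaab => aa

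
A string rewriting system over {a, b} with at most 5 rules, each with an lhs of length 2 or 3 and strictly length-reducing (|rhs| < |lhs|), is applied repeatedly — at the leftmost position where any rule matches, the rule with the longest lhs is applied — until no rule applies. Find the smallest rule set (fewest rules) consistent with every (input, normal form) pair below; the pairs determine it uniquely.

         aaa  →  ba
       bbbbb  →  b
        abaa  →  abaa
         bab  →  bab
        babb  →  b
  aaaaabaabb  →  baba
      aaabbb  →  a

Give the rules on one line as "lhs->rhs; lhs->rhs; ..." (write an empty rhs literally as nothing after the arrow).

  | aaa => ba
  | bbbbb => abbb => b
  | abaa
  | bab

aaa->ba; abb->; bb->a; bba->ba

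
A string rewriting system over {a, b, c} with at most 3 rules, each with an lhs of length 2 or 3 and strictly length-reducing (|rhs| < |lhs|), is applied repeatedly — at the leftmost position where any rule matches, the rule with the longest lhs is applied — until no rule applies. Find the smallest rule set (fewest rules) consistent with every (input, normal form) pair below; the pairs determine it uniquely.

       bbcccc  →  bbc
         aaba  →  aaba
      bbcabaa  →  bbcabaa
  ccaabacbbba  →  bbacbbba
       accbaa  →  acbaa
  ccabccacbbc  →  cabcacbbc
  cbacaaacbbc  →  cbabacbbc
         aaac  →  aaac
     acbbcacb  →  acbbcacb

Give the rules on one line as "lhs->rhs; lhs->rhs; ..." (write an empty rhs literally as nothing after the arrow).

  | bbcccc => bbccc => bbcc => bbc
  | aaba
  | bbcabaa
  | ccaabacbbba => caabacbbba => bbacbbba

caa->b; cc->c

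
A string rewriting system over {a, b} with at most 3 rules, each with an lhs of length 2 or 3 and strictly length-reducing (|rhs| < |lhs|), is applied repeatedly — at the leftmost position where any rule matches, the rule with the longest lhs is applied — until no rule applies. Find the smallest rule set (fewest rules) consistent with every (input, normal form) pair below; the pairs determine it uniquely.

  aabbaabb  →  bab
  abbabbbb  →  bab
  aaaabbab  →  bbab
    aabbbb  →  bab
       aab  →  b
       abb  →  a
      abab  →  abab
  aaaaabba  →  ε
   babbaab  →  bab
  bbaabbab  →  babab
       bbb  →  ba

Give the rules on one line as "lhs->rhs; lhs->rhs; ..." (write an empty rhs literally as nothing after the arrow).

aa->; abb->a; bbb->ba

  | aabbaabb => bbaabb => bbbb => bab
  | abbabbbb => aabbbb => bbbb => bab
  | aaaabbab => aabbab => bbab
  | aabbbb => bbbb => bab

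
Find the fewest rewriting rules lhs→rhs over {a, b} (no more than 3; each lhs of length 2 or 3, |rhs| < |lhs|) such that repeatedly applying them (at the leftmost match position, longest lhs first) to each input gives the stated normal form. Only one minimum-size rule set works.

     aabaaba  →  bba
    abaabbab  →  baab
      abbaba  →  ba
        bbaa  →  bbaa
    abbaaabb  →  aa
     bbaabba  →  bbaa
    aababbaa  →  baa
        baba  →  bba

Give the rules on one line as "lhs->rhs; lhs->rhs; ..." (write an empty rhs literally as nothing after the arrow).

  | aabaaba => abaaba => baaba => baba => bba
  | abaabbab => baabbab => baab
  | abbaba => aba => ba
  | bbaa

aba->ba; abb->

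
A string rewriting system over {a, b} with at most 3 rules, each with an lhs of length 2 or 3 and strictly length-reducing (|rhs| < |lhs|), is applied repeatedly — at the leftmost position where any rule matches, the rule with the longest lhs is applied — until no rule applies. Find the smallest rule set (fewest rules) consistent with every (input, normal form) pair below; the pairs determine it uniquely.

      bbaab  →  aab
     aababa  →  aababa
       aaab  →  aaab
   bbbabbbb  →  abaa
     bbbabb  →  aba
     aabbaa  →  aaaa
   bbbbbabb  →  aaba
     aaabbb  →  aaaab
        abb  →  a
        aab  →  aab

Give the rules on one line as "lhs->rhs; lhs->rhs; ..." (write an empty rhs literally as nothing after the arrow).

bb->; bbb->ab

  | bbaab => aab
  | aababa
  | aaab
  | bbbabbbb => ababbbb => abaabb => abaa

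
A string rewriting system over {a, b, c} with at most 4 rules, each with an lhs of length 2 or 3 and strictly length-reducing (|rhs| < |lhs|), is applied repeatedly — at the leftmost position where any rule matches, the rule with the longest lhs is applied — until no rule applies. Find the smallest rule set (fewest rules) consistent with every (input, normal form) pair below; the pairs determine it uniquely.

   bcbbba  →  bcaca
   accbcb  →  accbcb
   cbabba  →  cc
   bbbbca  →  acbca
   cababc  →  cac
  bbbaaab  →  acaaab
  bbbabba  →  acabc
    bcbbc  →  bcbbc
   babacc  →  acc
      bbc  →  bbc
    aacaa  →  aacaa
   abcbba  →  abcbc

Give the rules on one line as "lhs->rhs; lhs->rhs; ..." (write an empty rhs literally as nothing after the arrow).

  | bcbbba => bcaca
  | accbcb
  | cbabba => cba => cc
  | bbbbca => acbca

ba->c; bab->; bbb->ac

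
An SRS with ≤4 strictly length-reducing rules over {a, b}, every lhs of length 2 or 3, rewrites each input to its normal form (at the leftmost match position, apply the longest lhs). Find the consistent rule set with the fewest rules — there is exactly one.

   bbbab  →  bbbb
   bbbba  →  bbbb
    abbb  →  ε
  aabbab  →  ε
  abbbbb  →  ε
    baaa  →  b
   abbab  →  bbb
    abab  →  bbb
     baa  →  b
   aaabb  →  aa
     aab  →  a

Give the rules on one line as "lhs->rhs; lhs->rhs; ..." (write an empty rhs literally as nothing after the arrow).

  | bbbab => bbbb
  | bbbba => bbbb
  | abbb => abb => ab => ε
  | aabbab => aabab => abbb => abb => ab => ε

ab->; aba->bb; abb->ab; ba->b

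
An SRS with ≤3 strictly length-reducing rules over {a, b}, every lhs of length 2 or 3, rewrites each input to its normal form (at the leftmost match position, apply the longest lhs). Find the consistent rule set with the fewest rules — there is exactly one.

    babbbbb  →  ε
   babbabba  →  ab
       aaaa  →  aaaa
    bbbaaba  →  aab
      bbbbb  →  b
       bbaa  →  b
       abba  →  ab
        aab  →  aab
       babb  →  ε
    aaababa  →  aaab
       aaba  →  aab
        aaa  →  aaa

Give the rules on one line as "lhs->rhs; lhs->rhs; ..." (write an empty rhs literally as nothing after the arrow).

  | babbbbb => bbbbbb => bbb => ε
  | babbabba => bbbabba => abba => aba => ab
  | aaaa
  | bbbaaba => aaba => aab

ba->b; bb->b; bbb->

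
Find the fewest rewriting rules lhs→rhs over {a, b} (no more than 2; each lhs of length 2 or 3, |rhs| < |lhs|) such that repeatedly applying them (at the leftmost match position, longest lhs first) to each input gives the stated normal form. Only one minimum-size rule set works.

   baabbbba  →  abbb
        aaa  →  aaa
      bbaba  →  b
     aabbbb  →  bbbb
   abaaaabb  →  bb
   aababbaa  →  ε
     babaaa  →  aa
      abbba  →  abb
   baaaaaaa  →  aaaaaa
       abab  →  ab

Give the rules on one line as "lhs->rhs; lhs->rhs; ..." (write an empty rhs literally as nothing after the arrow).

  | baabbbba => abbbba => abbb
  | aaa
  | bbaba => bba => b
  | aabbbb => bbbb

aab->b; ba->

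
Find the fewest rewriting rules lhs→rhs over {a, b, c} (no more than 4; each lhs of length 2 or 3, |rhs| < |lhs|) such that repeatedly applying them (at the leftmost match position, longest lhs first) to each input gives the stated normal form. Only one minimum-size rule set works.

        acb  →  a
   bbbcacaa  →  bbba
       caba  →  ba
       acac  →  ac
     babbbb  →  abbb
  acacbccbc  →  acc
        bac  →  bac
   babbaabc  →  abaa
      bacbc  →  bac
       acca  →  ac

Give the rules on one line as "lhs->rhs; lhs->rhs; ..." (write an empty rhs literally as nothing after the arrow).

  | acb => a
  | bbbcacaa => bbbcaa => bbba
  | caba => ba
  | acac => ac

abc->a; bab->a; ca->; cb->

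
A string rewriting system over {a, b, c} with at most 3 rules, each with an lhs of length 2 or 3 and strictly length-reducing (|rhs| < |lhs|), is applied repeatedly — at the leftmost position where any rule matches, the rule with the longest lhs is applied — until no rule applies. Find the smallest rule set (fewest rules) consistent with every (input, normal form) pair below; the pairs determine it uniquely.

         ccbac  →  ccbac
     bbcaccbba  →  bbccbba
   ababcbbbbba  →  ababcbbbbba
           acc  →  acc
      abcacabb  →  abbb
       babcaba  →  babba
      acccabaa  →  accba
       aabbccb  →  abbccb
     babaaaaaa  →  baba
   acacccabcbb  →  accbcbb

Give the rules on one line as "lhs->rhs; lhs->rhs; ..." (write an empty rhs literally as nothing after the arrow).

  | ccbac
  | bbcaccbba => bbccbba
  | ababcbbbbba
  | acc

aa->a; ca->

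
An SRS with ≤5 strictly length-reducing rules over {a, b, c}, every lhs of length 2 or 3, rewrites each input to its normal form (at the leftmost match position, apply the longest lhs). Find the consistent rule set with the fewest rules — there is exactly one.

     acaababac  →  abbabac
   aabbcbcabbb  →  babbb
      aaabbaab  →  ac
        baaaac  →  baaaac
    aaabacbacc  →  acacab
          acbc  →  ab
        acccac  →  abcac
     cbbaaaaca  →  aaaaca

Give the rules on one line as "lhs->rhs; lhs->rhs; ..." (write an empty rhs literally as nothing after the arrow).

  | acaababac => accbabac => abbabac
  | aabbcbcabbb => cbbcbcabbb => cbcabbb => ccabbb => babbb
  | aaabbaab => acbbaab => aaab => acb => ac
  | baaaac

aab->cb; cb->c; cbb->; cc->b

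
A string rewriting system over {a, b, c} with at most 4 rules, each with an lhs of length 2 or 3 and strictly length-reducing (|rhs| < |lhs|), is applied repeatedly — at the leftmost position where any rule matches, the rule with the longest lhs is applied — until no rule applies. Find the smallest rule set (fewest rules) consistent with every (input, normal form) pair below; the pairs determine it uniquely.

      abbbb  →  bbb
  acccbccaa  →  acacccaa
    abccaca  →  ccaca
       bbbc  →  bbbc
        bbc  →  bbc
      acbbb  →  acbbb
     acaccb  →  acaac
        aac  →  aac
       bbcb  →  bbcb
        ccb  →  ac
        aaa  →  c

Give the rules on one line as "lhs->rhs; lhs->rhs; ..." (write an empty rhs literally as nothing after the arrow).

  | abbbb => bbb
  | acccbccaa => acacccaa
  | abccaca => ccaca
  | bbbc

aaa->c; ab->; ccb->ac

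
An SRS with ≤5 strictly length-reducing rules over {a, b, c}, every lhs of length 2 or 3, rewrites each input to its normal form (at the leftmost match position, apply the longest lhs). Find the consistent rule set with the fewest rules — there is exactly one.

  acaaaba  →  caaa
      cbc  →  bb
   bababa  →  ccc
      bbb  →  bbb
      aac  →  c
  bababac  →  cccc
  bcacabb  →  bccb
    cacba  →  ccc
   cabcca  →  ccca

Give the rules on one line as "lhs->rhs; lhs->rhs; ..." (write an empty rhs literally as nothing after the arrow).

  | acaaaba => caaaba => caaa
  | cbc => bb
  | bababa => cbaba => ccba => ccc
  | bbb

ab->; ac->c; ba->c; cbc->bb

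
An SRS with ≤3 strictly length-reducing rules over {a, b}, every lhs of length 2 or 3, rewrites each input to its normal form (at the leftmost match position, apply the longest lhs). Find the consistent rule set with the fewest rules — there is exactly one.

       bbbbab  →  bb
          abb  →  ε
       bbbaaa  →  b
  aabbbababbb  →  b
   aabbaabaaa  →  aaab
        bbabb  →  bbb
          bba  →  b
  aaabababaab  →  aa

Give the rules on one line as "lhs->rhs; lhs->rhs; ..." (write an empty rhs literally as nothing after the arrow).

  | bbbbab => bbbab => bbab => bab => bb
  | abb => ε
  | bbbaaa => bbaaa => baaa => baa => ba => b
  | aabbbababbb => abababbb => abbabbb => abbb => b

abb->; ba->b; bba->ba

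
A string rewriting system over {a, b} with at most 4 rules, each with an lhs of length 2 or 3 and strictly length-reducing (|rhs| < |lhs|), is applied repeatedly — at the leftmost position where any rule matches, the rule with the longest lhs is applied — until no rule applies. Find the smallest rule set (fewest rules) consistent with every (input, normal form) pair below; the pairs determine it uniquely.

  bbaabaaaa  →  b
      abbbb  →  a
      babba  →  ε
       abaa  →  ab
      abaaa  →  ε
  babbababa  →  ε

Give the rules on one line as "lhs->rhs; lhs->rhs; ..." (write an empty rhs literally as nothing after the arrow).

  | bbaabaaaa => aabaaaa => baaaa => baa => b
  | abbbb => abb => a
  | babba => abba => aa => ε
  | abaa => ab

aa->; ba->a; baa->b; bb->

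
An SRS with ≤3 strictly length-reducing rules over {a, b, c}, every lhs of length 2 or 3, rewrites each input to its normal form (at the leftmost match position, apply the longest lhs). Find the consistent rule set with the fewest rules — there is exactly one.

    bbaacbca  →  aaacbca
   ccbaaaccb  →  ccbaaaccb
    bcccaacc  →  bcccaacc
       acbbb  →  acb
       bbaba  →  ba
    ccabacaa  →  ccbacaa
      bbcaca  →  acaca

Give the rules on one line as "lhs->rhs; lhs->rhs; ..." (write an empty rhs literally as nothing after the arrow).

ab->b; bb->a

  | bbaacbca => aaacbca
  | ccbaaaccb
  | bcccaacc
  | acbbb => acab => acb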